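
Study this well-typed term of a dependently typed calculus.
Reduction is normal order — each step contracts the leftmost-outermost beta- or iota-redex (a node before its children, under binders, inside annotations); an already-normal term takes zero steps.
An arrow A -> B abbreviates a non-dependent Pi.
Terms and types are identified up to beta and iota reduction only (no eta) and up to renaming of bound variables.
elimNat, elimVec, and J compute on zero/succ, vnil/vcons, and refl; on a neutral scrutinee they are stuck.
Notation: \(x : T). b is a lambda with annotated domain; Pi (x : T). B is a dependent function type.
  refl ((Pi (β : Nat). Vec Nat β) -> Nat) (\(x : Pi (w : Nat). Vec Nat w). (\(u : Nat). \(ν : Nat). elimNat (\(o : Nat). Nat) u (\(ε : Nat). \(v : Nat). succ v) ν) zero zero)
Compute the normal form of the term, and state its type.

resulting normal form:
  refl ((Pi (β : Nat). Vec Nat β) -> Nat) (\(x : Pi (w : Nat). Vec Nat w). zero)
inferred type:
  Eq ((Pi (β : Nat). Vec Nat β) -> Nat) (\(x : Pi (w : Nat). Vec Nat w). zero) (\(u : Pi (ν : Nat). Vec Nat ν). zero)


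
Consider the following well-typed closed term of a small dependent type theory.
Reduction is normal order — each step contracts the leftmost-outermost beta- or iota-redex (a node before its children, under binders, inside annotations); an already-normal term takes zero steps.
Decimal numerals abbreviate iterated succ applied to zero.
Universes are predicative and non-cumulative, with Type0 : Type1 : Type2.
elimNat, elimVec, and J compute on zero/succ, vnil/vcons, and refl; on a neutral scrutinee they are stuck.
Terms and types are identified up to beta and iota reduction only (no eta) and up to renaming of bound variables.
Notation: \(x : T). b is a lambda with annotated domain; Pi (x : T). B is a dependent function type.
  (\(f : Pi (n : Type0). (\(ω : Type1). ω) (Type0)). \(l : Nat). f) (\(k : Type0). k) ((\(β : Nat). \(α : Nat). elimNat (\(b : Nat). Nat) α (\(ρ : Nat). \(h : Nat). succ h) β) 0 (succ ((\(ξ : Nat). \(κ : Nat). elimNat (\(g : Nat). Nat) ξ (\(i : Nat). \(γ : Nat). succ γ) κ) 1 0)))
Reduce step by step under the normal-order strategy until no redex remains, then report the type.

reduction (normal order):
  (\(f : Pi (n : Type0). (\(ω : Type1). ω) (Type0)). \(l : Nat). f) (\(k : Type0). k) ((\(β : Nat). \(α : Nat). elimNat (\(b : Nat). Nat) α (\(ρ : Nat). \(h : Nat). succ h) β) 0 (succ ((\(ξ : Nat). \(κ : Nat). elimNat (\(g : Nat). Nat) ξ (\(i : Nat). \(γ : Nat). succ γ) κ) 1 0)))
  ~> (\(f : Nat). \(n : Type0). n) ((\(ω : Nat). \(l : Nat). elimNat (\(k : Nat). Nat) l (\(β : Nat). \(α : Nat). succ α) ω) 0 (succ ((\(b : Nat). \(ρ : Nat). elimNat (\(h : Nat). Nat) b (\(ξ : Nat). \(κ : Nat). succ κ) ρ) 1 0)))
  ~> \(f : Type0). f
inferred type:
  Pi (f : Type0). Type0


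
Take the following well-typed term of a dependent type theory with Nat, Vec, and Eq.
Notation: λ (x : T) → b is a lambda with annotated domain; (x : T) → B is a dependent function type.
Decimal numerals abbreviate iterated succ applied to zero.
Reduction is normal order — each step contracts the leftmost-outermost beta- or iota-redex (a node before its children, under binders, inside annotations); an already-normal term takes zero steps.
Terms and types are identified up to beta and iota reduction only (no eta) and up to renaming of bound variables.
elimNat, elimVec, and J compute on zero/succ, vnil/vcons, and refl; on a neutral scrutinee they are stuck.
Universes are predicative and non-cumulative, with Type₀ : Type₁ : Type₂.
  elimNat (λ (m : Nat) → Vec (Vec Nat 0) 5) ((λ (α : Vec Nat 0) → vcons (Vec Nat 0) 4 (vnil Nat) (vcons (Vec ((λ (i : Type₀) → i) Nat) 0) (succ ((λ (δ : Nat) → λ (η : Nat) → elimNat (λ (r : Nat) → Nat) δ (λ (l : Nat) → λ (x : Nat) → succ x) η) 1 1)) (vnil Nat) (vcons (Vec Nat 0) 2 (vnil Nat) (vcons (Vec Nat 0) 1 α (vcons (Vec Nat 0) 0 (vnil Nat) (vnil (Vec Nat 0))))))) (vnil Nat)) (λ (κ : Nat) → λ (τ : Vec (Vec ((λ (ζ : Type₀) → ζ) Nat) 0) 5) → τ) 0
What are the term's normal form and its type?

normal form:
  vcons (Vec Nat 0) 4 (vnil Nat) (vcons (Vec Nat 0) 3 (vnil Nat) (vcons (Vec Nat 0) 2 (vnil Nat) (vcons (Vec Nat 0) 1 (vnil Nat) (vcons (Vec Nat 0) 0 (vnil Nat) (vnil (Vec Nat 0))))))
type:
  Vec (Vec Nat 0) 5


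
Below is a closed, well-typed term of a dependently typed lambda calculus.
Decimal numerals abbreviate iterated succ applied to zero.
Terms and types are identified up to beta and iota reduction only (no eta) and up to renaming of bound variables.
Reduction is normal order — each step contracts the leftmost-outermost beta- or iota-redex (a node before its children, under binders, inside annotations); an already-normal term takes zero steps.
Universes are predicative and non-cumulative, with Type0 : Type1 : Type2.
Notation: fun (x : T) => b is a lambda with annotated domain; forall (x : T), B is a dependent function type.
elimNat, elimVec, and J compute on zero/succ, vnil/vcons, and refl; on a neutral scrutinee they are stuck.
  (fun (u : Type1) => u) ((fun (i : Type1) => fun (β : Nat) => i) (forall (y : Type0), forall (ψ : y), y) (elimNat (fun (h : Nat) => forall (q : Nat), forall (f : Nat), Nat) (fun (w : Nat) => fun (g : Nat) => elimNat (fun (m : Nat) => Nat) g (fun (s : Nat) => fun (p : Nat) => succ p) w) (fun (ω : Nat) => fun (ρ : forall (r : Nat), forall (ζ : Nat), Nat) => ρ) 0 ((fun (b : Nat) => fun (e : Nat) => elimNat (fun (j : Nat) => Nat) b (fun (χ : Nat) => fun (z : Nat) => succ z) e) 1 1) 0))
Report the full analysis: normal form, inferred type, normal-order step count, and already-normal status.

normal form:
  forall (u : Type0), forall (i : u), u
type:
  Type1
reduction steps (normal order): 3
already normal: no
first redex: a beta-redex


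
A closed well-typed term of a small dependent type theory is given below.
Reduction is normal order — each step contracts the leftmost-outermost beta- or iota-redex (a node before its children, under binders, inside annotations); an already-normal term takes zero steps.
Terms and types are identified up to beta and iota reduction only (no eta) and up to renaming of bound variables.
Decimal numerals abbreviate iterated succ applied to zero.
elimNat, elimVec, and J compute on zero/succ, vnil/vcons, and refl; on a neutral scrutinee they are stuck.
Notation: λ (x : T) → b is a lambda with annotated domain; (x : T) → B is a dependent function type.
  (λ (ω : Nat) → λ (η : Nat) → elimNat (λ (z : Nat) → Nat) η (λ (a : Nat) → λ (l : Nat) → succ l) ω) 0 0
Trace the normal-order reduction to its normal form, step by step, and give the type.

normal-order reduction:
  (λ (ω : Nat) → λ (η : Nat) → elimNat (λ (z : Nat) → Nat) η (λ (a : Nat) → λ (l : Nat) → succ l) ω) 0 0
  ~> (λ (ω : Nat) → elimNat (λ (η : Nat) → Nat) ω (λ (z : Nat) → λ (a : Nat) → succ a) 0) 0
  ~> elimNat (λ (ω : Nat) → Nat) 0 (λ (η : Nat) → λ (z : Nat) → succ z) 0
  ~> 0
inferred type:
  Nat


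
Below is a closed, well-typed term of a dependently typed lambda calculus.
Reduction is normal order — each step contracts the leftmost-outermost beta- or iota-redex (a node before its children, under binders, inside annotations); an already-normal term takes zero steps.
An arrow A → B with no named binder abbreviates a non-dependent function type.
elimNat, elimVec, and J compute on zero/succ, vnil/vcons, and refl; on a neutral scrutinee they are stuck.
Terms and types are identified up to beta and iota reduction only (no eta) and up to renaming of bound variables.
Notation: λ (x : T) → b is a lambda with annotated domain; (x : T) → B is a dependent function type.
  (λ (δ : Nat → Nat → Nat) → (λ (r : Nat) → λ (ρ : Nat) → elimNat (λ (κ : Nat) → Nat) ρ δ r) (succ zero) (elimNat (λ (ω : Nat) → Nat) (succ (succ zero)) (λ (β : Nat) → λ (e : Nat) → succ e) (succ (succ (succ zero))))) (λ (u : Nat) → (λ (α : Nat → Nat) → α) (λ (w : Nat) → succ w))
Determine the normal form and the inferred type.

resulting normal form:
  succ (succ (succ (succ (succ (succ zero)))))
the term's type:
  Nat
observation: 18 normal-order steps normalize the term, beginning with a beta-redex.


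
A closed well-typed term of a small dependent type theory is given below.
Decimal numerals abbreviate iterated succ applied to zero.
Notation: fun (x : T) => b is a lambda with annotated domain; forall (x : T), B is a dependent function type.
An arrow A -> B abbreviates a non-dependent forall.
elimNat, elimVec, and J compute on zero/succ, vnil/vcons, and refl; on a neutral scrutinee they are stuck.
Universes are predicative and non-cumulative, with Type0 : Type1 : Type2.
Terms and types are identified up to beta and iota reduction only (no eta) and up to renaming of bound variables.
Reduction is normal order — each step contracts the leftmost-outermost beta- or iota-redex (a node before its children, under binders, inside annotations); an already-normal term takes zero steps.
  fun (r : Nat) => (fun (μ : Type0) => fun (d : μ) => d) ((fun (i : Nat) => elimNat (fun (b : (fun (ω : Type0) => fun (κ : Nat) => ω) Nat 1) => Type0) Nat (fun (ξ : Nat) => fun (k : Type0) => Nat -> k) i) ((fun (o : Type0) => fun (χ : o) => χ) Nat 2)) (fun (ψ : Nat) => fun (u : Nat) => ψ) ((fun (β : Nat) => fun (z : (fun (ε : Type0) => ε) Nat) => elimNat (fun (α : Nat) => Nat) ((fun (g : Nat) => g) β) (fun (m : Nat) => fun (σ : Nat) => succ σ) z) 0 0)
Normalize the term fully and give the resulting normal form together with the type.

resulting normal form:
  fun (r : Nat) => fun (μ : Nat) => 0
the term's type:
  Nat -> Nat -> Nat
observation: contracting a beta-redex first, the term normalizes in 7 steps.


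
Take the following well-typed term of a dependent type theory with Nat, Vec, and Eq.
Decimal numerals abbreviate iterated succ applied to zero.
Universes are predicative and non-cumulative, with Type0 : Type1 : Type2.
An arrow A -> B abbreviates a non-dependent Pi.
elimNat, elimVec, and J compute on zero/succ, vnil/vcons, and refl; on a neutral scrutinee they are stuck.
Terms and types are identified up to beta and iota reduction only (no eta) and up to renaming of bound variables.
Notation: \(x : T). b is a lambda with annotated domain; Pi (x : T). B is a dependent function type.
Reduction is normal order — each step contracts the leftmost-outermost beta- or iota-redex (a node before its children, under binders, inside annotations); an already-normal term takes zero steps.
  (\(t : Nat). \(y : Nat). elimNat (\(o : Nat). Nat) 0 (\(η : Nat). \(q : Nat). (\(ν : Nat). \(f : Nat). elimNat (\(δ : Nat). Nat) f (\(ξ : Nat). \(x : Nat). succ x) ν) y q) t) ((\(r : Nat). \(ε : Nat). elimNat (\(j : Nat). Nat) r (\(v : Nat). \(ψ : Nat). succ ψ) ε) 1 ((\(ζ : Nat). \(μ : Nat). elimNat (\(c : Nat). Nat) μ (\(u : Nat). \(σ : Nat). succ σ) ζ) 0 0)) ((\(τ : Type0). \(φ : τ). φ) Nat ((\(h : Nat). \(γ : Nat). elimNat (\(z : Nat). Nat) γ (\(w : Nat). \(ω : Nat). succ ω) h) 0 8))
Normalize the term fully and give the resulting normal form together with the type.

normal form:
  8
inferred type:
  Nat


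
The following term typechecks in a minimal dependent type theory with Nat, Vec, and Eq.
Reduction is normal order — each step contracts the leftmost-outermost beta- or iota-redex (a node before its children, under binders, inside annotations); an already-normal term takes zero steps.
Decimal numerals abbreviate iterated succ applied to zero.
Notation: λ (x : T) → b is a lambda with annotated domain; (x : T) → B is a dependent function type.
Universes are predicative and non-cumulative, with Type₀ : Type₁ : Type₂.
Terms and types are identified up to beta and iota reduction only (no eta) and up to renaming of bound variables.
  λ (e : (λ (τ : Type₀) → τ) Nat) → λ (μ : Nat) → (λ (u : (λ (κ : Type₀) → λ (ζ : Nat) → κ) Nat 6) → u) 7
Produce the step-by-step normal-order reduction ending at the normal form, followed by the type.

normal-order reduction:
  λ (e : (λ (τ : Type₀) → τ) Nat) → λ (μ : Nat) → (λ (u : (λ (κ : Type₀) → λ (ζ : Nat) → κ) Nat 6) → u) 7
  ~> λ (e : Nat) → λ (τ : Nat) → (λ (μ : (λ (u : Type₀) → λ (κ : Nat) → u) Nat 6) → μ) 7
  ~> λ (e : Nat) → λ (τ : Nat) → 7
inferred type:
  (e : Nat) → (τ : Nat) → Nat


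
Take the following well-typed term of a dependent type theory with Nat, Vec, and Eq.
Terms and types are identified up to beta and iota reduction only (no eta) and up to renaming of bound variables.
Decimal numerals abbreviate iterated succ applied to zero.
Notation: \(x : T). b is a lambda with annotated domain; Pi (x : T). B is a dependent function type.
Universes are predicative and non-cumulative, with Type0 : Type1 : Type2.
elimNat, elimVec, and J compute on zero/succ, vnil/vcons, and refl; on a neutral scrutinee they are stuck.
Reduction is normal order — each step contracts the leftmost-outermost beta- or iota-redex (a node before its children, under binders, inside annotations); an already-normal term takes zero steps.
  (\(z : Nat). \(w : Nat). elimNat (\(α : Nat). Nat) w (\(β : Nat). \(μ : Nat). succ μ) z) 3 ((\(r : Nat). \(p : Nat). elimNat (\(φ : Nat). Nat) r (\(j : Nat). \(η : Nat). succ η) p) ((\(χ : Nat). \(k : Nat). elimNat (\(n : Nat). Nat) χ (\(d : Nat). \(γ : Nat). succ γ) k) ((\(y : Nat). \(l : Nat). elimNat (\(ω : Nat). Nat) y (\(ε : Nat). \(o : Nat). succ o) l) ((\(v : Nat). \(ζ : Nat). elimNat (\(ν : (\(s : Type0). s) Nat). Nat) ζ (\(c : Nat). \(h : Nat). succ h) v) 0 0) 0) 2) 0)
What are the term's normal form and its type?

reduced normal form:
  5
type:
  Nat


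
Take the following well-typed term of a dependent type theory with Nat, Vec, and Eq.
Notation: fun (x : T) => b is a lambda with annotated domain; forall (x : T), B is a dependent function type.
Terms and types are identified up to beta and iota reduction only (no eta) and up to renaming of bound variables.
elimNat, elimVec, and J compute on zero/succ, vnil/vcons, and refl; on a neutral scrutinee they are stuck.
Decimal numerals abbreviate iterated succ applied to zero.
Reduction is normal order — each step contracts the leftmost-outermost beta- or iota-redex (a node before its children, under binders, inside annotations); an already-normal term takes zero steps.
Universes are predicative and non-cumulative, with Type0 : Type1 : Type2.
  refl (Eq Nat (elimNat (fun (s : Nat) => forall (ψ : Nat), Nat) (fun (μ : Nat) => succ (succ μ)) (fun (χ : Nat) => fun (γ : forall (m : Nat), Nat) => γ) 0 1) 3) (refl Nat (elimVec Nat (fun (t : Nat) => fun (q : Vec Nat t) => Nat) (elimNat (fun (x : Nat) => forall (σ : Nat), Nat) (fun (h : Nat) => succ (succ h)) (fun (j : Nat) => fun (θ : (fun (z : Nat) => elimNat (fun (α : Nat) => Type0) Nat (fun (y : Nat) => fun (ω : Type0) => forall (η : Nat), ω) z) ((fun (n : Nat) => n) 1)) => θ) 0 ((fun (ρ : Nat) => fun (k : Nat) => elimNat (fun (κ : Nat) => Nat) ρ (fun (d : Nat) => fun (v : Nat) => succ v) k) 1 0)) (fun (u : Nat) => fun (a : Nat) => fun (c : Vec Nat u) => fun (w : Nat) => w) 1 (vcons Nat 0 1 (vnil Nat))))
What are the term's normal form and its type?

reduced normal form:
  refl (Eq Nat 3 3) (refl Nat 3)
the term's type:
  Eq (Eq Nat 3 3) (refl Nat 3) (refl Nat 3)
observation: normalization takes exactly 13 steps under the normal-order strategy.


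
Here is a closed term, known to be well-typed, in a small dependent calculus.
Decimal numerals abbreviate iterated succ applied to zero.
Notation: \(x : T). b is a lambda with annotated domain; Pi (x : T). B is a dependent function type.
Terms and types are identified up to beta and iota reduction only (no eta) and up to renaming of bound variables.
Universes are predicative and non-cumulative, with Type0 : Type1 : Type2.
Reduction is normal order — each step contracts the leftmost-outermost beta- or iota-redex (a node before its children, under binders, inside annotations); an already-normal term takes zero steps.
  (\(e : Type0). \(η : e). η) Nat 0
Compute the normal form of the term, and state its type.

resulting normal form:
  0
type:
  Nat
observation: the term reaches its normal form after 2 normal-order steps.


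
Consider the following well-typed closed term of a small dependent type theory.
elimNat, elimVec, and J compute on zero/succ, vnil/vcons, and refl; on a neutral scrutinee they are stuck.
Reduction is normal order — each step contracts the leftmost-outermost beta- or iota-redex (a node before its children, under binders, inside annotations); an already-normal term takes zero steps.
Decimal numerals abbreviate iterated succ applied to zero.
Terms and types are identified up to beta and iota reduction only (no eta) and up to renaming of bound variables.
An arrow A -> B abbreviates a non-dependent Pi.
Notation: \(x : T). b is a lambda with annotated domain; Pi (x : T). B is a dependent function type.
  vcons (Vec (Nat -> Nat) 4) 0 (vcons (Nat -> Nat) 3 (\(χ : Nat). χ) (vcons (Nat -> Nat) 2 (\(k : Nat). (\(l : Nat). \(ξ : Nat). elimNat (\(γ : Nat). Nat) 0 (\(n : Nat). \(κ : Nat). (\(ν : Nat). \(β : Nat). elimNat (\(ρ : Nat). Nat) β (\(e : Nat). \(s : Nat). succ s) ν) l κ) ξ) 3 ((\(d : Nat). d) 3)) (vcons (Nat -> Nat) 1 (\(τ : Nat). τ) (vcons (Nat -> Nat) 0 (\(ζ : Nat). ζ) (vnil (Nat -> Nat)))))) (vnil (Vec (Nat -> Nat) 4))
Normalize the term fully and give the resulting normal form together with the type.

resulting normal form:
  vcons (Vec (Nat -> Nat) 4) 0 (vcons (Nat -> Nat) 3 (\(χ : Nat). χ) (vcons (Nat -> Nat) 2 (\(k : Nat). 9) (vcons (Nat -> Nat) 1 (\(l : Nat). l) (vcons (Nat -> Nat) 0 (\(ξ : Nat). ξ) (vnil (Nat -> Nat)))))) (vnil (Vec (Nat -> Nat) 4))
the term's type:
  Vec (Vec (Nat -> Nat) 4) 1
observation: 25 normal-order steps separate the term from its normal form.


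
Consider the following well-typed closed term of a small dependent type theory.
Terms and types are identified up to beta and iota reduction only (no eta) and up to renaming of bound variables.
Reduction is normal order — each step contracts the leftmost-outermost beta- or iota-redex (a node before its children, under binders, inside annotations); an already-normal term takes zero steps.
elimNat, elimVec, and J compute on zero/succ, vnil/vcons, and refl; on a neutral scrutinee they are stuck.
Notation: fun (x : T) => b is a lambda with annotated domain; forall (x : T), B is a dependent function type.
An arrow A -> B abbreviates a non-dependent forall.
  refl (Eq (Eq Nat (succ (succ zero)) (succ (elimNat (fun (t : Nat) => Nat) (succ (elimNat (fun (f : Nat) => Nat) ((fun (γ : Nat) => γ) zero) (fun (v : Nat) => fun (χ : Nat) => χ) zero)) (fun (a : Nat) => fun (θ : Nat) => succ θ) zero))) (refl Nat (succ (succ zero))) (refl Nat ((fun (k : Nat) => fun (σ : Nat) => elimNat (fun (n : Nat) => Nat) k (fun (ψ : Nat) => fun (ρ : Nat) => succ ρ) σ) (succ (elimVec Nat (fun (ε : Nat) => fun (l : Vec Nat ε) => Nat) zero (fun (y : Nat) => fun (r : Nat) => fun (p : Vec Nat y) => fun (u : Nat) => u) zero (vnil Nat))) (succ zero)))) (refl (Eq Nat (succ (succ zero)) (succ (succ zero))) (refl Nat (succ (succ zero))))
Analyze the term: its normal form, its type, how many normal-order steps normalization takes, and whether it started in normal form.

normal form:
  refl (Eq (Eq Nat (succ (succ zero)) (succ (succ zero))) (refl Nat (succ (succ zero))) (refl Nat (succ (succ zero)))) (refl (Eq Nat (succ (succ zero)) (succ (succ zero))) (refl Nat (succ (succ zero))))
inferred type:
  Eq (Eq (Eq Nat (succ (succ zero)) (succ (succ zero))) (refl Nat (succ (succ zero))) (refl Nat (succ (succ zero)))) (refl (Eq Nat (succ (succ zero)) (succ (succ zero))) (refl Nat (succ (succ zero)))) (refl (Eq Nat (succ (succ zero)) (succ (succ zero))) (refl Nat (succ (succ zero))))
steps to reach normal form (normal order): 10
started in normal form: no
first contracted redex: an elimNat iota-redex


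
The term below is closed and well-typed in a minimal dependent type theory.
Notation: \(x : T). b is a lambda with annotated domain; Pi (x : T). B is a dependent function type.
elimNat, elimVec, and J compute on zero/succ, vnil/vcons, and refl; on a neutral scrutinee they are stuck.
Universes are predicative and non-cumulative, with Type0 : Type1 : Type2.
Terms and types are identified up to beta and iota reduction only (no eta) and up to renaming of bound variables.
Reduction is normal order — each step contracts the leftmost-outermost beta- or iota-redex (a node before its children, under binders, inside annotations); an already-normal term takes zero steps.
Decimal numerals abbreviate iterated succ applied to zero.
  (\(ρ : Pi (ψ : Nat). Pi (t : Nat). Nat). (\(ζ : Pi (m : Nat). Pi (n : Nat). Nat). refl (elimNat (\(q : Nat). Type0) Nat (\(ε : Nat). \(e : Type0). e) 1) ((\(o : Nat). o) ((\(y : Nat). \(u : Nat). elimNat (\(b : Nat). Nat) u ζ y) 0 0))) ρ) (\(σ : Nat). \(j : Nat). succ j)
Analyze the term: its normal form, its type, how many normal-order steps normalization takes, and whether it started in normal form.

resulting normal form:
  refl Nat 0
inferred type:
  Eq Nat 0 0
steps to reach normal form (normal order): 10
already normal: no
first contracted redex: a beta-redex


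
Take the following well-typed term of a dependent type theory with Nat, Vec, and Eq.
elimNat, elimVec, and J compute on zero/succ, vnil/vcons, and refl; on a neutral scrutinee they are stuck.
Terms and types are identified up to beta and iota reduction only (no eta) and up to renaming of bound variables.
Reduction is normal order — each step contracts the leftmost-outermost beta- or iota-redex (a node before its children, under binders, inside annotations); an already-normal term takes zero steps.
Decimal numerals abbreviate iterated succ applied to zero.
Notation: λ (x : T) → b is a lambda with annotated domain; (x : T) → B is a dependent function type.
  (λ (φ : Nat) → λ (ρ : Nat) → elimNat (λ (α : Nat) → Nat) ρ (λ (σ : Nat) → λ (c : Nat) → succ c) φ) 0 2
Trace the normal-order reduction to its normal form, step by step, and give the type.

normal-order reduction:
  (λ (φ : Nat) → λ (ρ : Nat) → elimNat (λ (α : Nat) → Nat) ρ (λ (σ : Nat) → λ (c : Nat) → succ c) φ) 0 2
  ~> (λ (φ : Nat) → elimNat (λ (ρ : Nat) → Nat) φ (λ (α : Nat) → λ (σ : Nat) → succ σ) 0) 2
  ~> elimNat (λ (φ : Nat) → Nat) 2 (λ (ρ : Nat) → λ (α : Nat) → succ α) 0
  ~> 2
the term's type:
  Nat


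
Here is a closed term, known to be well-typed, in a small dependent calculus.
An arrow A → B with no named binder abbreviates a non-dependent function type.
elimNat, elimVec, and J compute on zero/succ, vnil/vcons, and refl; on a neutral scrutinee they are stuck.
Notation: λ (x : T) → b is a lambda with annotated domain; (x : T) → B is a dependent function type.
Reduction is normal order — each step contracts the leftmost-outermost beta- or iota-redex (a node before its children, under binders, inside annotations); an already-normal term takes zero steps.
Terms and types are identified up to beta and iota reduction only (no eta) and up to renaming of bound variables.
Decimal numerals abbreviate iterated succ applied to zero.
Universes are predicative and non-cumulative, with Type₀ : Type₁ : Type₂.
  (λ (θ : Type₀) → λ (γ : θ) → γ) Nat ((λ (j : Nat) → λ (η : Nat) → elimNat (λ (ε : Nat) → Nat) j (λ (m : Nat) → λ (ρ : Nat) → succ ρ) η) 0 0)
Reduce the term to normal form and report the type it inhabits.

reduced normal form:
  0
inferred type:
  Nat


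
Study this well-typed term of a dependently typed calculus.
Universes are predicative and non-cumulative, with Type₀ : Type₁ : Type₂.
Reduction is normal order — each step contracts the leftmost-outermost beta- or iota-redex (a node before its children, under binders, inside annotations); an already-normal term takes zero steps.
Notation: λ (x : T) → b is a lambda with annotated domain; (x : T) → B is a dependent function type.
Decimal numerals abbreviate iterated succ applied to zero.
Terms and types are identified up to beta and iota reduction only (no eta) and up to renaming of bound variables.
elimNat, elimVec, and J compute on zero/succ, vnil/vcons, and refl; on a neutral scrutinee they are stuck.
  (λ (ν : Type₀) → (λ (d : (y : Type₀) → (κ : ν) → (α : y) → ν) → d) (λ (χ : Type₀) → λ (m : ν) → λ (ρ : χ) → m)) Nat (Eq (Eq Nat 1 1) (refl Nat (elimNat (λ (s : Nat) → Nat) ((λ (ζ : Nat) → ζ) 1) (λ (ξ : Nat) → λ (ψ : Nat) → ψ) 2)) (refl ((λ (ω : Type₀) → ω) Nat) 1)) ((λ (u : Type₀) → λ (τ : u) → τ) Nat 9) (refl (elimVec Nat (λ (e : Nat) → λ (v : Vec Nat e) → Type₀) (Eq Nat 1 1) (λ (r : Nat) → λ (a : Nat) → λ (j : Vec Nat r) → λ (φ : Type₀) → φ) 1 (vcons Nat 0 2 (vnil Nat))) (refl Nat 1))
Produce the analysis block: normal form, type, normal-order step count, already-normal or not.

resulting normal form:
  9
inferred type:
  Nat
reduction steps (normal order): 7
term was already normal: no
first redex: a beta-redex


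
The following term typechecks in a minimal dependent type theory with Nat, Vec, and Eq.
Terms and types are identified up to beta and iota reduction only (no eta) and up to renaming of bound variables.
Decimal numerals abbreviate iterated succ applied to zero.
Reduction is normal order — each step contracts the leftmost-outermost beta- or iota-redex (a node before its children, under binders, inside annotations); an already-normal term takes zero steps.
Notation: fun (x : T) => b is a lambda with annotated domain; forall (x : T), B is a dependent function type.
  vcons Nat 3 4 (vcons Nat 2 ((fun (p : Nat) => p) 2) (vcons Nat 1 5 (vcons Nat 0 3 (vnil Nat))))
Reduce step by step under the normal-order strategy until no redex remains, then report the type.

normal-order reduction:
  vcons Nat 3 4 (vcons Nat 2 ((fun (p : Nat) => p) 2) (vcons Nat 1 5 (vcons Nat 0 3 (vnil Nat))))
  ~> vcons Nat 3 4 (vcons Nat 2 2 (vcons Nat 1 5 (vcons Nat 0 3 (vnil Nat))))
type:
  Vec Nat 4


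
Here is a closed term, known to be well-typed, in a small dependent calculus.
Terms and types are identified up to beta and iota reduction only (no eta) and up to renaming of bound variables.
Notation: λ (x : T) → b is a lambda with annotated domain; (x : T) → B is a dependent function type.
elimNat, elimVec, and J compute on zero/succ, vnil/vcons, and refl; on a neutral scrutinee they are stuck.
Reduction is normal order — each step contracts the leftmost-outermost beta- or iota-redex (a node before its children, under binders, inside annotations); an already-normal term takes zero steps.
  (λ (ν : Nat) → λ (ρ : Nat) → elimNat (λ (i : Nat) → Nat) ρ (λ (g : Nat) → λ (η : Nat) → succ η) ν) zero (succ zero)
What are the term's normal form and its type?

resulting normal form:
  succ zero
the term's type:
  Nat


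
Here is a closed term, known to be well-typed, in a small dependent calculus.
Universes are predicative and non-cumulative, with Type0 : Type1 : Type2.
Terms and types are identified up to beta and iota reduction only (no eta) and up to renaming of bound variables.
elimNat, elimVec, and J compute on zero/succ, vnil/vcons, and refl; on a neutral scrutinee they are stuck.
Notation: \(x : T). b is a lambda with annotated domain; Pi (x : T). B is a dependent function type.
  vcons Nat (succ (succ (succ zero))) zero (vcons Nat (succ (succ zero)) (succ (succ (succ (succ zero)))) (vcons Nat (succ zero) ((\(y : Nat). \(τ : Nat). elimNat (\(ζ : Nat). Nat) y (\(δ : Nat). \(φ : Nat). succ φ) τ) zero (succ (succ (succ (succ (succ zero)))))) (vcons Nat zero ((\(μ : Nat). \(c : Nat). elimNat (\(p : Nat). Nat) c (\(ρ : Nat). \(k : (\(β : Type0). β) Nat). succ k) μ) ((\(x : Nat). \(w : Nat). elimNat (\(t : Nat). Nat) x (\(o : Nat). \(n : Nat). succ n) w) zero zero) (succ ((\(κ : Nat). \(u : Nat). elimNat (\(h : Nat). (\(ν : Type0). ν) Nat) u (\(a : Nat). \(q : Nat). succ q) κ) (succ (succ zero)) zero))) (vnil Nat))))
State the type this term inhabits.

the term's type:
  Vec Nat (succ (succ (succ (succ zero))))


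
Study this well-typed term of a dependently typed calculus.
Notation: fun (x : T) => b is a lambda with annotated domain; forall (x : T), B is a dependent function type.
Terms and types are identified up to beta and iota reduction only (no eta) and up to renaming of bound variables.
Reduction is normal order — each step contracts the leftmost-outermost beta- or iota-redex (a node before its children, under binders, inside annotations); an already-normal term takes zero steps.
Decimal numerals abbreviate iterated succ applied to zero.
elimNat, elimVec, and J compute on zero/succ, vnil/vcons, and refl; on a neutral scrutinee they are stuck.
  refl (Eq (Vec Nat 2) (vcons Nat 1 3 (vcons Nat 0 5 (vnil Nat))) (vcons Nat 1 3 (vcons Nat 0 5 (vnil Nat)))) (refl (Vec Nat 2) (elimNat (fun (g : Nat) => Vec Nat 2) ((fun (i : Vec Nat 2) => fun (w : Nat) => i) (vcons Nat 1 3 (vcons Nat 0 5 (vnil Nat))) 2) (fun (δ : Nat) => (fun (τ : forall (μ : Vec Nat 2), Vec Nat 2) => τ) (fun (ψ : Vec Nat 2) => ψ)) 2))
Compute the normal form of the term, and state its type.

resulting normal form:
  refl (Eq (Vec Nat 2) (vcons Nat 1 3 (vcons Nat 0 5 (vnil Nat))) (vcons Nat 1 3 (vcons Nat 0 5 (vnil Nat)))) (refl (Vec Nat 2) (vcons Nat 1 3 (vcons Nat 0 5 (vnil Nat))))
the term's type:
  Eq (Eq (Vec Nat 2) (vcons Nat 1 3 (vcons Nat 0 5 (vnil Nat))) (vcons Nat 1 3 (vcons Nat 0 5 (vnil Nat)))) (refl (Vec Nat 2) (vcons Nat 1 3 (vcons Nat 0 5 (vnil Nat)))) (refl (Vec Nat 2) (vcons Nat 1 3 (vcons Nat 0 5 (vnil Nat))))
observation: contracting an elimNat iota-redex first, the term normalizes in 11 steps.


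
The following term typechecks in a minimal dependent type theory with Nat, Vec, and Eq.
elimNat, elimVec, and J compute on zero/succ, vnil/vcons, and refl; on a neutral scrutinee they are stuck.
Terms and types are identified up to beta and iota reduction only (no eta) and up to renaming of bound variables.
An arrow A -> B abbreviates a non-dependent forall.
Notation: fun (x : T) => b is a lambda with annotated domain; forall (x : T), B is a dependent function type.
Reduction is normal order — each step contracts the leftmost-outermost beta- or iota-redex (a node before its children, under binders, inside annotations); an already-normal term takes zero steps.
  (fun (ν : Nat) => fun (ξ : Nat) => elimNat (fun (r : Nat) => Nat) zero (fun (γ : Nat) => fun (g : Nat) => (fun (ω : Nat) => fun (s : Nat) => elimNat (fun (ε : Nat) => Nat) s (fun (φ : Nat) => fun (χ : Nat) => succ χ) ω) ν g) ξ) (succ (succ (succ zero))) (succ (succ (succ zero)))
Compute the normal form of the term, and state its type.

resulting normal form:
  succ (succ (succ (succ (succ (succ (succ (succ (succ zero))))))))
inferred type:
  Nat
observation: contracting a beta-redex first, the term normalizes in 48 steps.


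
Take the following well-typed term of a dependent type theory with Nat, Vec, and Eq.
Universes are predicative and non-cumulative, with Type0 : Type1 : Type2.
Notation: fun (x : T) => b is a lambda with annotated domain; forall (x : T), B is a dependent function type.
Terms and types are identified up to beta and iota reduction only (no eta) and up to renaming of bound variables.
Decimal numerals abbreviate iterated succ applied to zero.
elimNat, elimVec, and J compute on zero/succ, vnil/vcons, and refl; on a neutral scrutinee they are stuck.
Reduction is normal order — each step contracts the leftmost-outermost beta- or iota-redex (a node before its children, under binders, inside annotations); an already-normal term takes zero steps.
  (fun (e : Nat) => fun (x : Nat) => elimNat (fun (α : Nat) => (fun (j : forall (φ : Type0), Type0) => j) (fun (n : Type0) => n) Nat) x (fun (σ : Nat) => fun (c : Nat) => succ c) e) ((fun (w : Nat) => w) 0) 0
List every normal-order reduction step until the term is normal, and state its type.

normal-order reduction:
  (fun (e : Nat) => fun (x : Nat) => elimNat (fun (α : Nat) => (fun (j : forall (φ : Type0), Type0) => j) (fun (n : Type0) => n) Nat) x (fun (σ : Nat) => fun (c : Nat) => succ c) e) ((fun (w : Nat) => w) 0) 0
  ~> (fun (e : Nat) => elimNat (fun (x : Nat) => (fun (α : forall (j : Type0), Type0) => α) (fun (φ : Type0) => φ) Nat) e (fun (n : Nat) => fun (σ : Nat) => succ σ) ((fun (c : Nat) => c) 0)) 0
  ~> elimNat (fun (e : Nat) => (fun (x : forall (α : Type0), Type0) => x) (fun (j : Type0) => j) Nat) 0 (fun (φ : Nat) => fun (n : Nat) => succ n) ((fun (σ : Nat) => σ) 0)
  ~> elimNat (fun (e : Nat) => (fun (x : Type0) => x) Nat) 0 (fun (α : Nat) => fun (j : Nat) => succ j) ((fun (φ : Nat) => φ) 0)
  ~> elimNat (fun (e : Nat) => Nat) 0 (fun (x : Nat) => fun (α : Nat) => succ α) ((fun (j : Nat) => j) 0)
  ~> elimNat (fun (e : Nat) => Nat) 0 (fun (x : Nat) => fun (α : Nat) => succ α) 0
  ~> 0
the term's type:
  Nat


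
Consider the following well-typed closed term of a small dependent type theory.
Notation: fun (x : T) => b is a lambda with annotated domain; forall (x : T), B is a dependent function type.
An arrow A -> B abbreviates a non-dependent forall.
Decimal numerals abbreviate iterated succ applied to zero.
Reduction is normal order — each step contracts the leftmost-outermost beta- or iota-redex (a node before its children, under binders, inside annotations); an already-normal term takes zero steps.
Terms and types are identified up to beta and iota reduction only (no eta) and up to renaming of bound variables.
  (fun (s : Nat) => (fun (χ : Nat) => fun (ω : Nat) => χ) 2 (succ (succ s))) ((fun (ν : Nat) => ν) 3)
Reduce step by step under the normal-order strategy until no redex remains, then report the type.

reduction (normal order):
  (fun (s : Nat) => (fun (χ : Nat) => fun (ω : Nat) => χ) 2 (succ (succ s))) ((fun (ν : Nat) => ν) 3)
  ~> (fun (s : Nat) => fun (χ : Nat) => s) 2 (succ (succ ((fun (ω : Nat) => ω) 3)))
  ~> (fun (s : Nat) => 2) (succ (succ ((fun (χ : Nat) => χ) 3)))
  ~> 2
the term's type:
  Nat


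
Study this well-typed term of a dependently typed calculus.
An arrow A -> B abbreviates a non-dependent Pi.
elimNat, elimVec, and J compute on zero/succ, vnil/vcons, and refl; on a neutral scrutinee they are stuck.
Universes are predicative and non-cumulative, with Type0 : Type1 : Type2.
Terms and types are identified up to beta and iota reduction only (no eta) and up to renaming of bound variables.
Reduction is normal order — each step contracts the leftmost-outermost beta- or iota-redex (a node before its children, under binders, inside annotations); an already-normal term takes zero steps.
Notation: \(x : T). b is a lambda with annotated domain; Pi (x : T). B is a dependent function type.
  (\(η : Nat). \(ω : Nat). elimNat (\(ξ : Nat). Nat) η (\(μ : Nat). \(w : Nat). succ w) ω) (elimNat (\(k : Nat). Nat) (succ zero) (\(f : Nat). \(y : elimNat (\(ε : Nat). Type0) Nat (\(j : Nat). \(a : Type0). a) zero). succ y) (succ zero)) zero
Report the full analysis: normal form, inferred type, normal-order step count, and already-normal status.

reduced normal form:
  succ (succ zero)
inferred type:
  Nat
steps to reach normal form (normal order): 7
started in normal form: no
first contracted redex: a beta-redex


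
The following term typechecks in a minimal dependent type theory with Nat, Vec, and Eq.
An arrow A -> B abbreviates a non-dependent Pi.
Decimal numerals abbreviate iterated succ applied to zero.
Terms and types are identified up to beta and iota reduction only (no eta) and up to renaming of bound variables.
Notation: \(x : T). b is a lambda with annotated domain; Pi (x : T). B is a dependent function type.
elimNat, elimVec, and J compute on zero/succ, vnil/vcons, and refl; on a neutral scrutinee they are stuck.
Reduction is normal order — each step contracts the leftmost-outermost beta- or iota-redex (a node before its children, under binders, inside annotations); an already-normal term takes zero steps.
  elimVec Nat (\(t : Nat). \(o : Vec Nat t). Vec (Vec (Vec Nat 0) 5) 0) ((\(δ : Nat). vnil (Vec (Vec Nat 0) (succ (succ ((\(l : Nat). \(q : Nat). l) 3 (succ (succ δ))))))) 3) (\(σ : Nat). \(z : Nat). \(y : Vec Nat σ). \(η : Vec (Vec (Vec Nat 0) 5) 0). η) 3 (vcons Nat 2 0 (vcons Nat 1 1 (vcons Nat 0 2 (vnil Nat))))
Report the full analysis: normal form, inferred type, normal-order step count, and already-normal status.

normal form:
  vnil (Vec (Vec Nat 0) 5)
type:
  Vec (Vec (Vec Nat 0) 5) 0
normal-order step count: 19
started in normal form: no
first contracted redex: an elimVec iota-redex


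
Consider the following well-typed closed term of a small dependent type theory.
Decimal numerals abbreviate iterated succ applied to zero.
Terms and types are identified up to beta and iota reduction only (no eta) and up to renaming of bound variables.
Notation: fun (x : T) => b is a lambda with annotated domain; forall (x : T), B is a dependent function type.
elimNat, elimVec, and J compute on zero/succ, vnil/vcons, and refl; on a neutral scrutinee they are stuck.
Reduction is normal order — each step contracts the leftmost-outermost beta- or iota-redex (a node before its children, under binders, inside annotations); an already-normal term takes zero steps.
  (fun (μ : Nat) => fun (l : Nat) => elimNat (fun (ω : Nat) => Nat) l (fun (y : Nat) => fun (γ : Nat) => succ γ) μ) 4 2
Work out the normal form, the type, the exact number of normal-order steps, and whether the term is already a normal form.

resulting normal form:
  6
inferred type:
  Nat
reduction steps (normal order): 15
term was already normal: no
first contracted redex: a beta-redex


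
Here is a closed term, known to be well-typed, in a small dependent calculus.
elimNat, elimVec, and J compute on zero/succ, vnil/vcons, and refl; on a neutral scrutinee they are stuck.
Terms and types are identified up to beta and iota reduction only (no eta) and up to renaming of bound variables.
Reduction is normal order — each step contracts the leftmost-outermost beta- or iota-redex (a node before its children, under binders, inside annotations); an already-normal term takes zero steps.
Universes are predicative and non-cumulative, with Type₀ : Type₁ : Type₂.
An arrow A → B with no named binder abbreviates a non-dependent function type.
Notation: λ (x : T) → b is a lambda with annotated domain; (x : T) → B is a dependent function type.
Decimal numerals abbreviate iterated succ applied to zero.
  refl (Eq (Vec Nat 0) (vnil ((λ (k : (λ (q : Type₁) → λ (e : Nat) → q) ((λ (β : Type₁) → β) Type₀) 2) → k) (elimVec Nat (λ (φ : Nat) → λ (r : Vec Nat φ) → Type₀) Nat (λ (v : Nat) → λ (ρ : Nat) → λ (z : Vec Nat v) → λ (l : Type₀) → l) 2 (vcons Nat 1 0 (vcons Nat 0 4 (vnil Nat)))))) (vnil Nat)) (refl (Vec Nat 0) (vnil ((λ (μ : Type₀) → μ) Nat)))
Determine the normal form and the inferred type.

normal form:
  refl (Eq (Vec Nat 0) (vnil Nat) (vnil Nat)) (refl (Vec Nat 0) (vnil Nat))
type:
  Eq (Eq (Vec Nat 0) (vnil Nat) (vnil Nat)) (refl (Vec Nat 0) (vnil Nat)) (refl (Vec Nat 0) (vnil Nat))
observation: contracting a beta-redex first, the term normalizes in 13 steps.


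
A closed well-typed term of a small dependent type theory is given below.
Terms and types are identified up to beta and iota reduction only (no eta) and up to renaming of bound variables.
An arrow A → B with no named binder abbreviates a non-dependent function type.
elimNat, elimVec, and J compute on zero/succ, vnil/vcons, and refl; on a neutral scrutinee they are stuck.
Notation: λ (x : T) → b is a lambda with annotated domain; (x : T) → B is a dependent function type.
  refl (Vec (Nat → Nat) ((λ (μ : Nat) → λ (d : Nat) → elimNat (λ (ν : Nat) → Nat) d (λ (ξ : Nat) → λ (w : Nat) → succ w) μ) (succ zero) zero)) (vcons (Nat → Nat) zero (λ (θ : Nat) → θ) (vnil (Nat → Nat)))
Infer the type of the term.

the term's type:
  Eq (Vec (Nat → Nat) (succ zero)) (vcons (Nat → Nat) zero (λ (μ : Nat) → μ) (vnil (Nat → Nat))) (vcons (Nat → Nat) zero (λ (d : Nat) → d) (vnil (Nat → Nat)))
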